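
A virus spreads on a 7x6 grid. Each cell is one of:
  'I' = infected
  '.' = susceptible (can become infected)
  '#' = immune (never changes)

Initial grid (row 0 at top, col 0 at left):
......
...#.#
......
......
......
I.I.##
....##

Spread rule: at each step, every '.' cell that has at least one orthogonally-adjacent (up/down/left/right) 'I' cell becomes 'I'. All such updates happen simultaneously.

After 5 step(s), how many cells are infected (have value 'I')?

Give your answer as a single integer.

Answer: 30

Derivation:
Step 0 (initial): 2 infected
Step 1: +6 new -> 8 infected
Step 2: +6 new -> 14 infected
Step 3: +5 new -> 19 infected
Step 4: +6 new -> 25 infected
Step 5: +5 new -> 30 infected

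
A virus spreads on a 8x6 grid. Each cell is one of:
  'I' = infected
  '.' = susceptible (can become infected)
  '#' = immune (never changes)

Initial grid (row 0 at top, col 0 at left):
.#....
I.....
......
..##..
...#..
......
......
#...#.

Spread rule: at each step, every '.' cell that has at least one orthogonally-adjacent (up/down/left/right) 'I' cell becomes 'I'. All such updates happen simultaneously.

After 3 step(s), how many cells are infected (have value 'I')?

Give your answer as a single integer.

Step 0 (initial): 1 infected
Step 1: +3 new -> 4 infected
Step 2: +3 new -> 7 infected
Step 3: +5 new -> 12 infected

Answer: 12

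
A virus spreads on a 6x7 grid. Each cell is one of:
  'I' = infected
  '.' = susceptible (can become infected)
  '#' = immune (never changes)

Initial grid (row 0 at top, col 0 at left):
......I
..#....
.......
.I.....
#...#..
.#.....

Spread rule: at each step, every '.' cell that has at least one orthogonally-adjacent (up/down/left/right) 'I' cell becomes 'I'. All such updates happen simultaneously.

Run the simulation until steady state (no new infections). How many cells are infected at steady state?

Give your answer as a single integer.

Step 0 (initial): 2 infected
Step 1: +6 new -> 8 infected
Step 2: +8 new -> 16 infected
Step 3: +10 new -> 26 infected
Step 4: +7 new -> 33 infected
Step 5: +3 new -> 36 infected
Step 6: +1 new -> 37 infected
Step 7: +0 new -> 37 infected

Answer: 37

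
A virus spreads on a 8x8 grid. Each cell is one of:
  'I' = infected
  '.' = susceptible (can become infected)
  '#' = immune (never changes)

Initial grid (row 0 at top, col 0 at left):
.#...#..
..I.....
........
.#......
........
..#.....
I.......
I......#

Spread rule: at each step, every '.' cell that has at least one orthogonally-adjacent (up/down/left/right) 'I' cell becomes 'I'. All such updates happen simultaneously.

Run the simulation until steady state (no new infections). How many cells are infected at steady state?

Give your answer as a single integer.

Step 0 (initial): 3 infected
Step 1: +7 new -> 10 infected
Step 2: +10 new -> 20 infected
Step 3: +11 new -> 31 infected
Step 4: +7 new -> 38 infected
Step 5: +8 new -> 46 infected
Step 6: +7 new -> 53 infected
Step 7: +4 new -> 57 infected
Step 8: +2 new -> 59 infected
Step 9: +0 new -> 59 infected

Answer: 59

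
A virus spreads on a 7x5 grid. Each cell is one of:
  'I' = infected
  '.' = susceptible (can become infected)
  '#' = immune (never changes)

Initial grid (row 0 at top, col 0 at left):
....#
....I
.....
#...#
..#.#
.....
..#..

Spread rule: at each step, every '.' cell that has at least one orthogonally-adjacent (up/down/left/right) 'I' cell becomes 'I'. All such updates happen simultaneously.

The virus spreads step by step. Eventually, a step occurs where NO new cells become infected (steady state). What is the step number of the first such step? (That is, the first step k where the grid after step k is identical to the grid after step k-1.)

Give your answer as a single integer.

Answer: 10

Derivation:
Step 0 (initial): 1 infected
Step 1: +2 new -> 3 infected
Step 2: +3 new -> 6 infected
Step 3: +4 new -> 10 infected
Step 4: +5 new -> 15 infected
Step 5: +4 new -> 19 infected
Step 6: +4 new -> 23 infected
Step 7: +3 new -> 26 infected
Step 8: +2 new -> 28 infected
Step 9: +1 new -> 29 infected
Step 10: +0 new -> 29 infected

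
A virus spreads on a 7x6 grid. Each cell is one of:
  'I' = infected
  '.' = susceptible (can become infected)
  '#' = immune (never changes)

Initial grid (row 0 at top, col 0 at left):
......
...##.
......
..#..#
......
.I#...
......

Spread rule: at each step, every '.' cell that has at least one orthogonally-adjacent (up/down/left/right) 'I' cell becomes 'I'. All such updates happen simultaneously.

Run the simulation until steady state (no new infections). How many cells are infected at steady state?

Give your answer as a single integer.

Step 0 (initial): 1 infected
Step 1: +3 new -> 4 infected
Step 2: +5 new -> 9 infected
Step 3: +4 new -> 13 infected
Step 4: +7 new -> 20 infected
Step 5: +8 new -> 28 infected
Step 6: +4 new -> 32 infected
Step 7: +2 new -> 34 infected
Step 8: +2 new -> 36 infected
Step 9: +1 new -> 37 infected
Step 10: +0 new -> 37 infected

Answer: 37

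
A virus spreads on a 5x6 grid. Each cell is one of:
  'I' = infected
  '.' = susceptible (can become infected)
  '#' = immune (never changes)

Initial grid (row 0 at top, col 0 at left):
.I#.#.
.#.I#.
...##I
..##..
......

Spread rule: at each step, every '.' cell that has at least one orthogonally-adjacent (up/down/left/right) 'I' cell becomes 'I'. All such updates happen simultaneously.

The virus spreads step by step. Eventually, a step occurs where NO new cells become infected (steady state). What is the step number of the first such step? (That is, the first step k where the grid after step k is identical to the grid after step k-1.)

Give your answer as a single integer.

Answer: 6

Derivation:
Step 0 (initial): 3 infected
Step 1: +5 new -> 8 infected
Step 2: +5 new -> 13 infected
Step 3: +3 new -> 16 infected
Step 4: +3 new -> 19 infected
Step 5: +3 new -> 22 infected
Step 6: +0 new -> 22 infected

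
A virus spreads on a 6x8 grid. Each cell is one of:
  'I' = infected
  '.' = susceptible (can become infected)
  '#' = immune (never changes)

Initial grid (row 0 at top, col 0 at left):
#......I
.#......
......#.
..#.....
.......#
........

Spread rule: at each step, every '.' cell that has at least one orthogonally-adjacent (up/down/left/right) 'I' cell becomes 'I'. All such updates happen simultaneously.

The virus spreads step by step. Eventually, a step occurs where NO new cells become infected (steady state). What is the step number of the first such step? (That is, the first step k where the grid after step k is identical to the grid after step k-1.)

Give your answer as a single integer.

Answer: 13

Derivation:
Step 0 (initial): 1 infected
Step 1: +2 new -> 3 infected
Step 2: +3 new -> 6 infected
Step 3: +3 new -> 9 infected
Step 4: +4 new -> 13 infected
Step 5: +5 new -> 18 infected
Step 6: +6 new -> 24 infected
Step 7: +5 new -> 29 infected
Step 8: +3 new -> 32 infected
Step 9: +4 new -> 36 infected
Step 10: +4 new -> 40 infected
Step 11: +2 new -> 42 infected
Step 12: +1 new -> 43 infected
Step 13: +0 new -> 43 infected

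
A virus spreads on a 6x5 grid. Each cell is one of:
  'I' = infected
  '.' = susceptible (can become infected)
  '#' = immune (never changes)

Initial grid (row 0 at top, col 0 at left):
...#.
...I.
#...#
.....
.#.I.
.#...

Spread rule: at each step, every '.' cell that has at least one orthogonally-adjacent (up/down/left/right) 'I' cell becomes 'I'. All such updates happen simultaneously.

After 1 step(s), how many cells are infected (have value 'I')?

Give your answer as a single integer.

Step 0 (initial): 2 infected
Step 1: +7 new -> 9 infected

Answer: 9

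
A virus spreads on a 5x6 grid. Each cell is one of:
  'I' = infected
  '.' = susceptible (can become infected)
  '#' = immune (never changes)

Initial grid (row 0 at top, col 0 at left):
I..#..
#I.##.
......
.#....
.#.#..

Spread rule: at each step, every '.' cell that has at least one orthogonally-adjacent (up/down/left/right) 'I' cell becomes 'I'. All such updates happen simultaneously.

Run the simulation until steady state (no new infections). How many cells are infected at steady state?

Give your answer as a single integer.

Answer: 23

Derivation:
Step 0 (initial): 2 infected
Step 1: +3 new -> 5 infected
Step 2: +3 new -> 8 infected
Step 3: +3 new -> 11 infected
Step 4: +4 new -> 15 infected
Step 5: +2 new -> 17 infected
Step 6: +3 new -> 20 infected
Step 7: +2 new -> 22 infected
Step 8: +1 new -> 23 infected
Step 9: +0 new -> 23 infected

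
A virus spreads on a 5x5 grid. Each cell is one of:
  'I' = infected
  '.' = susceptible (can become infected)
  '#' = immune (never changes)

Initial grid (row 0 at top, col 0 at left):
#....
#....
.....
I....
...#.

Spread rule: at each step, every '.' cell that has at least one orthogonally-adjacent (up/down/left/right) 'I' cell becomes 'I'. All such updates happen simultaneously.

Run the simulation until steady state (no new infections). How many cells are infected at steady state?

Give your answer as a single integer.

Step 0 (initial): 1 infected
Step 1: +3 new -> 4 infected
Step 2: +3 new -> 7 infected
Step 3: +4 new -> 11 infected
Step 4: +4 new -> 15 infected
Step 5: +4 new -> 19 infected
Step 6: +2 new -> 21 infected
Step 7: +1 new -> 22 infected
Step 8: +0 new -> 22 infected

Answer: 22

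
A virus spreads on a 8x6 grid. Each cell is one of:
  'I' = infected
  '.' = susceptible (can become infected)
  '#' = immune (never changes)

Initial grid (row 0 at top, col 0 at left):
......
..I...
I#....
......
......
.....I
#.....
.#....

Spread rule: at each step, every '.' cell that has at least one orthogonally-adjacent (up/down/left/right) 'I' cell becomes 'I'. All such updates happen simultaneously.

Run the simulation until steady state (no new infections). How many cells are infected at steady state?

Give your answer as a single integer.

Step 0 (initial): 3 infected
Step 1: +9 new -> 12 infected
Step 2: +13 new -> 25 infected
Step 3: +13 new -> 38 infected
Step 4: +4 new -> 42 infected
Step 5: +2 new -> 44 infected
Step 6: +0 new -> 44 infected

Answer: 44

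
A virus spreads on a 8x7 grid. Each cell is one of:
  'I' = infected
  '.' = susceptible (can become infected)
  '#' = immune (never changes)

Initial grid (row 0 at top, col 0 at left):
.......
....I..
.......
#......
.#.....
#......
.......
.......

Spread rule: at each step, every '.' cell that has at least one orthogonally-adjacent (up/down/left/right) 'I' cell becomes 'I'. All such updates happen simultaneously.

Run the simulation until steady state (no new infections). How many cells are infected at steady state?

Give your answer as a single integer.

Answer: 52

Derivation:
Step 0 (initial): 1 infected
Step 1: +4 new -> 5 infected
Step 2: +7 new -> 12 infected
Step 3: +8 new -> 20 infected
Step 4: +8 new -> 28 infected
Step 5: +8 new -> 36 infected
Step 6: +5 new -> 41 infected
Step 7: +5 new -> 46 infected
Step 8: +3 new -> 49 infected
Step 9: +2 new -> 51 infected
Step 10: +1 new -> 52 infected
Step 11: +0 new -> 52 infected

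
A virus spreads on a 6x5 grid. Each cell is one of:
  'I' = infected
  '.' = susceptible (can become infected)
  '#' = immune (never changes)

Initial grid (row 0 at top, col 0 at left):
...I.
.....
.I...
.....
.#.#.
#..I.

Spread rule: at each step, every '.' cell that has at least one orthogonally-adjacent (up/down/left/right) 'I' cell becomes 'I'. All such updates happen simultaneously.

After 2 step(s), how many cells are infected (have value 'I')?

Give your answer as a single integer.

Step 0 (initial): 3 infected
Step 1: +9 new -> 12 infected
Step 2: +10 new -> 22 infected

Answer: 22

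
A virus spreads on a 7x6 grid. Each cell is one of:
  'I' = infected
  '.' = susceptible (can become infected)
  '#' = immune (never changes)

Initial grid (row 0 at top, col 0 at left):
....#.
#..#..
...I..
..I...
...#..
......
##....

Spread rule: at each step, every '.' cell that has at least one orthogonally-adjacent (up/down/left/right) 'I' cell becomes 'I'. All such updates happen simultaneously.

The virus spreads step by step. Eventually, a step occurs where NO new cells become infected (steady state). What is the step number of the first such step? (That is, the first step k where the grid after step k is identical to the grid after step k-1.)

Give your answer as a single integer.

Answer: 7

Derivation:
Step 0 (initial): 2 infected
Step 1: +5 new -> 7 infected
Step 2: +8 new -> 15 infected
Step 3: +10 new -> 25 infected
Step 4: +7 new -> 32 infected
Step 5: +3 new -> 35 infected
Step 6: +1 new -> 36 infected
Step 7: +0 new -> 36 infected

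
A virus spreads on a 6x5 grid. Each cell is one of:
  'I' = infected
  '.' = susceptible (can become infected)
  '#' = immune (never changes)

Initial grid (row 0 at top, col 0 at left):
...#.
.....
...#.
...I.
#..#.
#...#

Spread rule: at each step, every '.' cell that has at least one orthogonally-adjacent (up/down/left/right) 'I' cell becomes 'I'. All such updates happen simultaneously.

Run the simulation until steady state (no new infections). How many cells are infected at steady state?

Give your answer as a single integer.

Step 0 (initial): 1 infected
Step 1: +2 new -> 3 infected
Step 2: +5 new -> 8 infected
Step 3: +6 new -> 14 infected
Step 4: +7 new -> 21 infected
Step 5: +2 new -> 23 infected
Step 6: +1 new -> 24 infected
Step 7: +0 new -> 24 infected

Answer: 24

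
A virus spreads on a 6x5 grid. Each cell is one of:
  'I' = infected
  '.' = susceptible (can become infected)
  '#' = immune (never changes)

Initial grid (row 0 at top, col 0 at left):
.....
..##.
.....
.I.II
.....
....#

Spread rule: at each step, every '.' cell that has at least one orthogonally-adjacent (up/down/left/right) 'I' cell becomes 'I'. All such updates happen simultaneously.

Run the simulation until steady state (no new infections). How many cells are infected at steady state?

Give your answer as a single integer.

Step 0 (initial): 3 infected
Step 1: +8 new -> 11 infected
Step 2: +8 new -> 19 infected
Step 3: +5 new -> 24 infected
Step 4: +3 new -> 27 infected
Step 5: +0 new -> 27 infected

Answer: 27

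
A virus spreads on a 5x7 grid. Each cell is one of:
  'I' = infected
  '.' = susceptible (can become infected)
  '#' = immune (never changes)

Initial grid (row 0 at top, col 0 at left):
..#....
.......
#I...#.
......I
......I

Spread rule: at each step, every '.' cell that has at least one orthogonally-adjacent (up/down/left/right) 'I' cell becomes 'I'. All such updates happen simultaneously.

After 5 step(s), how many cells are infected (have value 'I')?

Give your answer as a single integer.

Step 0 (initial): 3 infected
Step 1: +6 new -> 9 infected
Step 2: +10 new -> 19 infected
Step 3: +9 new -> 28 infected
Step 4: +3 new -> 31 infected
Step 5: +1 new -> 32 infected

Answer: 32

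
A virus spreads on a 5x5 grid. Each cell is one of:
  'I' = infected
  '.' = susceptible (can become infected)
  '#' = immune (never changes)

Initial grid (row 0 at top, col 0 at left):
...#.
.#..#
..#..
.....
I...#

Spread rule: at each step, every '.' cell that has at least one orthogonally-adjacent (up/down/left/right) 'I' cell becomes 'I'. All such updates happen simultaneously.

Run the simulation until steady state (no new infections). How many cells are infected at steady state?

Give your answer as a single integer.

Answer: 19

Derivation:
Step 0 (initial): 1 infected
Step 1: +2 new -> 3 infected
Step 2: +3 new -> 6 infected
Step 3: +4 new -> 10 infected
Step 4: +2 new -> 12 infected
Step 5: +3 new -> 15 infected
Step 6: +3 new -> 18 infected
Step 7: +1 new -> 19 infected
Step 8: +0 new -> 19 infected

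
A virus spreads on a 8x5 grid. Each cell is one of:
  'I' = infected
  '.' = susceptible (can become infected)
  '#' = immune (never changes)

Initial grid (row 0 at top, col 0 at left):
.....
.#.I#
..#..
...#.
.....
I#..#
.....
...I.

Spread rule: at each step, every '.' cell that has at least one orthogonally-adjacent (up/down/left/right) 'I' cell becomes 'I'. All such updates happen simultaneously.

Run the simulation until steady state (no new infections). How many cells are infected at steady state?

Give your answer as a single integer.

Step 0 (initial): 3 infected
Step 1: +8 new -> 11 infected
Step 2: +11 new -> 22 infected
Step 3: +7 new -> 29 infected
Step 4: +5 new -> 34 infected
Step 5: +0 new -> 34 infected

Answer: 34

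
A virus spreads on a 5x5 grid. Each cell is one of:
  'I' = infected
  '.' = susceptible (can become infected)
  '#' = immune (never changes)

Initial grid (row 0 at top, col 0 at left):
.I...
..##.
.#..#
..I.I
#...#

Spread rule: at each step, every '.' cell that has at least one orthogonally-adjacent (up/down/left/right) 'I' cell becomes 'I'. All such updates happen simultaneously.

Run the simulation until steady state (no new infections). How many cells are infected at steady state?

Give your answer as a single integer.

Step 0 (initial): 3 infected
Step 1: +7 new -> 10 infected
Step 2: +6 new -> 16 infected
Step 3: +2 new -> 18 infected
Step 4: +1 new -> 19 infected
Step 5: +0 new -> 19 infected

Answer: 19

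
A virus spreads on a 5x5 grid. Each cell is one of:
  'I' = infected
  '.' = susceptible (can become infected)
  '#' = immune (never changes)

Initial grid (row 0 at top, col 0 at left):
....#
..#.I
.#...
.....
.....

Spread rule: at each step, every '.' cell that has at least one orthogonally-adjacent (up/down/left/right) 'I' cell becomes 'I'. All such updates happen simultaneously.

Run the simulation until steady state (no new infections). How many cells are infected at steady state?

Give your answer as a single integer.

Step 0 (initial): 1 infected
Step 1: +2 new -> 3 infected
Step 2: +3 new -> 6 infected
Step 3: +4 new -> 10 infected
Step 4: +3 new -> 13 infected
Step 5: +4 new -> 17 infected
Step 6: +3 new -> 20 infected
Step 7: +2 new -> 22 infected
Step 8: +0 new -> 22 infected

Answer: 22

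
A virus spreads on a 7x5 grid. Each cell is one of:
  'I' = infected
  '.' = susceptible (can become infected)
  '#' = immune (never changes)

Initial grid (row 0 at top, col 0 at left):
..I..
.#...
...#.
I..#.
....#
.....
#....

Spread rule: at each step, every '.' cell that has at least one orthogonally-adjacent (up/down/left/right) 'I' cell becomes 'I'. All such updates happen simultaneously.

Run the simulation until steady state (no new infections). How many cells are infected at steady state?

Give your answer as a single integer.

Step 0 (initial): 2 infected
Step 1: +6 new -> 8 infected
Step 2: +9 new -> 17 infected
Step 3: +3 new -> 20 infected
Step 4: +4 new -> 24 infected
Step 5: +3 new -> 27 infected
Step 6: +2 new -> 29 infected
Step 7: +1 new -> 30 infected
Step 8: +0 new -> 30 infected

Answer: 30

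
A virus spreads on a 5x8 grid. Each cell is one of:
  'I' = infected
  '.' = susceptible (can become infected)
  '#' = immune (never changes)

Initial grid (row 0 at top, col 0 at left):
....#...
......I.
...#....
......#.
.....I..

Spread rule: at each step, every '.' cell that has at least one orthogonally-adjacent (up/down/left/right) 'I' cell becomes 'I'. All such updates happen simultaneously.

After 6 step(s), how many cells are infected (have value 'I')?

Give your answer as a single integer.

Step 0 (initial): 2 infected
Step 1: +7 new -> 9 infected
Step 2: +8 new -> 17 infected
Step 3: +5 new -> 22 infected
Step 4: +4 new -> 26 infected
Step 5: +5 new -> 31 infected
Step 6: +4 new -> 35 infected

Answer: 35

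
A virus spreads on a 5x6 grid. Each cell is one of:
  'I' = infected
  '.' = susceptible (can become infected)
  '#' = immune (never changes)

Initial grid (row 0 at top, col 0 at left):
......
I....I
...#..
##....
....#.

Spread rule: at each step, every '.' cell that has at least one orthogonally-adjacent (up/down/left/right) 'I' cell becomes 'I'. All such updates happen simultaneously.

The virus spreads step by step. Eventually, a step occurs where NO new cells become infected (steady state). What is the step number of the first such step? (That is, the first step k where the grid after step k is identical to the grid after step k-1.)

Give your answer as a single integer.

Answer: 8

Derivation:
Step 0 (initial): 2 infected
Step 1: +6 new -> 8 infected
Step 2: +7 new -> 15 infected
Step 3: +5 new -> 20 infected
Step 4: +2 new -> 22 infected
Step 5: +2 new -> 24 infected
Step 6: +1 new -> 25 infected
Step 7: +1 new -> 26 infected
Step 8: +0 new -> 26 infected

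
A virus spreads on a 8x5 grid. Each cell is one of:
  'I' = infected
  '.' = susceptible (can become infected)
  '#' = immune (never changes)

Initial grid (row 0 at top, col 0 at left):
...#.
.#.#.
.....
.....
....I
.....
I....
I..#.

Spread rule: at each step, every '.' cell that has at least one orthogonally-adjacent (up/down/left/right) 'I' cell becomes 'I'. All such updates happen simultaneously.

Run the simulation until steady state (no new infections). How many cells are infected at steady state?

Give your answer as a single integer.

Answer: 36

Derivation:
Step 0 (initial): 3 infected
Step 1: +6 new -> 9 infected
Step 2: +9 new -> 18 infected
Step 3: +8 new -> 26 infected
Step 4: +4 new -> 30 infected
Step 5: +3 new -> 33 infected
Step 6: +2 new -> 35 infected
Step 7: +1 new -> 36 infected
Step 8: +0 new -> 36 infected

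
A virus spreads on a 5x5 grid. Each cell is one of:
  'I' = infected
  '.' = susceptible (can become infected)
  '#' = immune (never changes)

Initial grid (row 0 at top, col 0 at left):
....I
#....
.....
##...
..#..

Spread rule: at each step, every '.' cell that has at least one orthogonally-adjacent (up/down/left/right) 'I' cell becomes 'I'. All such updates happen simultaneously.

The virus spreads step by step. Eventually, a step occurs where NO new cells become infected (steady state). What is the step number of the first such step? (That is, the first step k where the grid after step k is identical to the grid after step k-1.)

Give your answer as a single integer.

Answer: 7

Derivation:
Step 0 (initial): 1 infected
Step 1: +2 new -> 3 infected
Step 2: +3 new -> 6 infected
Step 3: +4 new -> 10 infected
Step 4: +5 new -> 15 infected
Step 5: +3 new -> 18 infected
Step 6: +1 new -> 19 infected
Step 7: +0 new -> 19 infected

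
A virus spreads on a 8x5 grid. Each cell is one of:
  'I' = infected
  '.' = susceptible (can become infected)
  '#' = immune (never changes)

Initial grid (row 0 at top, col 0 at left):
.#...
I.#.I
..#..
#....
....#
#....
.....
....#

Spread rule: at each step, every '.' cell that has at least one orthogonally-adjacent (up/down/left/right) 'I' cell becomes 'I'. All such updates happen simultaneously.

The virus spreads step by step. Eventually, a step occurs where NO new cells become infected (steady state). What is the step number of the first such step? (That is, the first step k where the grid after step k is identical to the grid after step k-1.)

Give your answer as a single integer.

Answer: 9

Derivation:
Step 0 (initial): 2 infected
Step 1: +6 new -> 8 infected
Step 2: +4 new -> 12 infected
Step 3: +3 new -> 15 infected
Step 4: +3 new -> 18 infected
Step 5: +4 new -> 22 infected
Step 6: +4 new -> 26 infected
Step 7: +5 new -> 31 infected
Step 8: +2 new -> 33 infected
Step 9: +0 new -> 33 infected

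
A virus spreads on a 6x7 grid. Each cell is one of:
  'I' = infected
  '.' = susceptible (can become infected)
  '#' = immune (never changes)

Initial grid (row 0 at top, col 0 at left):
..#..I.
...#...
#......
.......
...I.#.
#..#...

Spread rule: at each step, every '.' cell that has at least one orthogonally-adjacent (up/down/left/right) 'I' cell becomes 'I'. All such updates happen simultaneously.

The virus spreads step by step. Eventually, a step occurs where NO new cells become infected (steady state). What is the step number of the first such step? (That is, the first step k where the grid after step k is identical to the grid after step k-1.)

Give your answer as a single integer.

Step 0 (initial): 2 infected
Step 1: +6 new -> 8 infected
Step 2: +10 new -> 18 infected
Step 3: +8 new -> 26 infected
Step 4: +5 new -> 31 infected
Step 5: +2 new -> 33 infected
Step 6: +2 new -> 35 infected
Step 7: +1 new -> 36 infected
Step 8: +0 new -> 36 infected

Answer: 8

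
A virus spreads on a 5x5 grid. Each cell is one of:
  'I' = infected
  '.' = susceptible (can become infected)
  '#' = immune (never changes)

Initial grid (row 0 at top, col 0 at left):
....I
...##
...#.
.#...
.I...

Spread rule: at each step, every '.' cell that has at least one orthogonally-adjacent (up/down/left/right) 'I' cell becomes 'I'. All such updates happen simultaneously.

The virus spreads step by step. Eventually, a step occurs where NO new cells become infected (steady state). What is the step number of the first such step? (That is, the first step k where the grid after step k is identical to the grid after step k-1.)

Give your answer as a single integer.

Step 0 (initial): 2 infected
Step 1: +3 new -> 5 infected
Step 2: +4 new -> 9 infected
Step 3: +6 new -> 15 infected
Step 4: +5 new -> 20 infected
Step 5: +1 new -> 21 infected
Step 6: +0 new -> 21 infected

Answer: 6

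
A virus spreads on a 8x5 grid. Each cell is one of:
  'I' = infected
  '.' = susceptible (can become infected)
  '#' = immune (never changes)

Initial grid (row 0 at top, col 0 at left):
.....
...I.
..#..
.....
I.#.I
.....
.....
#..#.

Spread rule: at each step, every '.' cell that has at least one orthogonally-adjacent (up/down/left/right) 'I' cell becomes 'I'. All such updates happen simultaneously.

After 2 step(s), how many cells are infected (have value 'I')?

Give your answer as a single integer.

Answer: 24

Derivation:
Step 0 (initial): 3 infected
Step 1: +10 new -> 13 infected
Step 2: +11 new -> 24 infected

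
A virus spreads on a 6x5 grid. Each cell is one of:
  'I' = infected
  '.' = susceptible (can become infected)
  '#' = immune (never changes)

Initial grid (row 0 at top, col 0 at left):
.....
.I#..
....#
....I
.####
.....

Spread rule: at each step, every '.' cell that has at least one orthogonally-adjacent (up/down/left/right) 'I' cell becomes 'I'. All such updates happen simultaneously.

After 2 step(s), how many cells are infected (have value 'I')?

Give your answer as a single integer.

Step 0 (initial): 2 infected
Step 1: +4 new -> 6 infected
Step 2: +7 new -> 13 infected

Answer: 13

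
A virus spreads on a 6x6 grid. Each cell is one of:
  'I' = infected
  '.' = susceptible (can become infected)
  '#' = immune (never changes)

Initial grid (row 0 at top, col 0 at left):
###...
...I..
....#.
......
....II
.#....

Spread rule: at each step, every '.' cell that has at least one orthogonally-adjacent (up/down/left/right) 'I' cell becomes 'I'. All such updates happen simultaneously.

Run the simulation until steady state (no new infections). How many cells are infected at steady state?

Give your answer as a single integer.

Answer: 31

Derivation:
Step 0 (initial): 3 infected
Step 1: +9 new -> 12 infected
Step 2: +8 new -> 20 infected
Step 3: +6 new -> 26 infected
Step 4: +3 new -> 29 infected
Step 5: +2 new -> 31 infected
Step 6: +0 new -> 31 infected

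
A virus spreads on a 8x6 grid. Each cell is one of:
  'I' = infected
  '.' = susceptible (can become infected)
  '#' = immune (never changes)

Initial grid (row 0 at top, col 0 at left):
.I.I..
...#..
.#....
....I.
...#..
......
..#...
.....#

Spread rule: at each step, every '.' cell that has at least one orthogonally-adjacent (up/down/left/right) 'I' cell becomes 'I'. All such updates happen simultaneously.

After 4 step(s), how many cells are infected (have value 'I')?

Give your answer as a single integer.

Answer: 34

Derivation:
Step 0 (initial): 3 infected
Step 1: +8 new -> 11 infected
Step 2: +9 new -> 20 infected
Step 3: +8 new -> 28 infected
Step 4: +6 new -> 34 infected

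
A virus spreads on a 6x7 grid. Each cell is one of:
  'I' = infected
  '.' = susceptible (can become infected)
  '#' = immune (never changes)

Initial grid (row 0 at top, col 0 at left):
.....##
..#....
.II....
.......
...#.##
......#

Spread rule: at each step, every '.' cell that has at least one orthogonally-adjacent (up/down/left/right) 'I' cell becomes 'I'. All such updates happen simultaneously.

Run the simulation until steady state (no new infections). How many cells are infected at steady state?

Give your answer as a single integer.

Answer: 35

Derivation:
Step 0 (initial): 2 infected
Step 1: +5 new -> 7 infected
Step 2: +8 new -> 15 infected
Step 3: +9 new -> 24 infected
Step 4: +7 new -> 31 infected
Step 5: +3 new -> 34 infected
Step 6: +1 new -> 35 infected
Step 7: +0 new -> 35 infected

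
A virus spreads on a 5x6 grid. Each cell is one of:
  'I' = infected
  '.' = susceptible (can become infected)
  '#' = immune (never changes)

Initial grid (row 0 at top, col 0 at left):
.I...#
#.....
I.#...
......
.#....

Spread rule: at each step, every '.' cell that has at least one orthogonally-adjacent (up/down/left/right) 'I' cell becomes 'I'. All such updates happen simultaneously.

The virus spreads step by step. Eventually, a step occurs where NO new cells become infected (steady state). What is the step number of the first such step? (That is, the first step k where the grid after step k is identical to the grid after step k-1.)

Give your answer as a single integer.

Step 0 (initial): 2 infected
Step 1: +5 new -> 7 infected
Step 2: +4 new -> 11 infected
Step 3: +3 new -> 14 infected
Step 4: +4 new -> 18 infected
Step 5: +4 new -> 22 infected
Step 6: +3 new -> 25 infected
Step 7: +1 new -> 26 infected
Step 8: +0 new -> 26 infected

Answer: 8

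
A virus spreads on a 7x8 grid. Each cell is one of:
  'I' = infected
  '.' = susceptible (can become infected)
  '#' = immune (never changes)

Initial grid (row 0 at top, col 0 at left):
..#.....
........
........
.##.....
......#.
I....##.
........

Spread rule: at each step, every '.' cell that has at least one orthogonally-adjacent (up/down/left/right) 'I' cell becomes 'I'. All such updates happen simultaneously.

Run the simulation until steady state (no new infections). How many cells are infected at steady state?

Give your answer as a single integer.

Step 0 (initial): 1 infected
Step 1: +3 new -> 4 infected
Step 2: +4 new -> 8 infected
Step 3: +4 new -> 12 infected
Step 4: +5 new -> 17 infected
Step 5: +6 new -> 23 infected
Step 6: +6 new -> 29 infected
Step 7: +4 new -> 33 infected
Step 8: +5 new -> 38 infected
Step 9: +5 new -> 43 infected
Step 10: +4 new -> 47 infected
Step 11: +2 new -> 49 infected
Step 12: +1 new -> 50 infected
Step 13: +0 new -> 50 infected

Answer: 50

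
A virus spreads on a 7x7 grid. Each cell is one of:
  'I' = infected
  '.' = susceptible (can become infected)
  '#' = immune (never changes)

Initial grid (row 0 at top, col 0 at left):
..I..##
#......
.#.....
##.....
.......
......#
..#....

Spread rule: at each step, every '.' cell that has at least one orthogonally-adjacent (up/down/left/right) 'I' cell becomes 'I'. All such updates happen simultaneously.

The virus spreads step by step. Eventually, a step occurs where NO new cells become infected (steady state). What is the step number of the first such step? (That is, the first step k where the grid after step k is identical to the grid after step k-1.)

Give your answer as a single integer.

Answer: 11

Derivation:
Step 0 (initial): 1 infected
Step 1: +3 new -> 4 infected
Step 2: +5 new -> 9 infected
Step 3: +3 new -> 12 infected
Step 4: +4 new -> 16 infected
Step 5: +6 new -> 22 infected
Step 6: +6 new -> 28 infected
Step 7: +6 new -> 34 infected
Step 8: +4 new -> 38 infected
Step 9: +1 new -> 39 infected
Step 10: +1 new -> 40 infected
Step 11: +0 new -> 40 infected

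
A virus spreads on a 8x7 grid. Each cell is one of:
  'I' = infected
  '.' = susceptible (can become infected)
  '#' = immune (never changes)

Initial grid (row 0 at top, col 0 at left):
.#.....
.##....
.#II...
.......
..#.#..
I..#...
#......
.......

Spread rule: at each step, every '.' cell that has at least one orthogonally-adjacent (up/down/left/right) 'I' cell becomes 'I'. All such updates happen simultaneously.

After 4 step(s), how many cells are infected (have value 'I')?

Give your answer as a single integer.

Answer: 35

Derivation:
Step 0 (initial): 3 infected
Step 1: +6 new -> 9 infected
Step 2: +10 new -> 19 infected
Step 3: +8 new -> 27 infected
Step 4: +8 new -> 35 infected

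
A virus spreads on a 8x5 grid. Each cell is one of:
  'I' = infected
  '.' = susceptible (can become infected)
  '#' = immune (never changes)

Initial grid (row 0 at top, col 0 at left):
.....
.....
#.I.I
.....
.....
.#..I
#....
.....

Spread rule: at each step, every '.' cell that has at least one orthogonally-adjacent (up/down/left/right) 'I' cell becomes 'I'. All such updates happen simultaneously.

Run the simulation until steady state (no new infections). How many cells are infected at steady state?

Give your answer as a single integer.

Step 0 (initial): 3 infected
Step 1: +9 new -> 12 infected
Step 2: +11 new -> 23 infected
Step 3: +7 new -> 30 infected
Step 4: +4 new -> 34 infected
Step 5: +2 new -> 36 infected
Step 6: +1 new -> 37 infected
Step 7: +0 new -> 37 infected

Answer: 37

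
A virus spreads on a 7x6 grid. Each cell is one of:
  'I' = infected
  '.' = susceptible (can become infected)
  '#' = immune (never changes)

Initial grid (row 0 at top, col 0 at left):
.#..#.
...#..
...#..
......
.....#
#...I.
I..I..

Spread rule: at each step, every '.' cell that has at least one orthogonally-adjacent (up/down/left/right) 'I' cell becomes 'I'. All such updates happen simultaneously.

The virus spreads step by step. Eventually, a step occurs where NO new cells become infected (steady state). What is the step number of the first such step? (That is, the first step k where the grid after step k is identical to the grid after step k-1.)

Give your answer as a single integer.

Answer: 9

Derivation:
Step 0 (initial): 3 infected
Step 1: +6 new -> 9 infected
Step 2: +5 new -> 14 infected
Step 3: +5 new -> 19 infected
Step 4: +5 new -> 24 infected
Step 5: +4 new -> 28 infected
Step 6: +4 new -> 32 infected
Step 7: +2 new -> 34 infected
Step 8: +2 new -> 36 infected
Step 9: +0 new -> 36 infected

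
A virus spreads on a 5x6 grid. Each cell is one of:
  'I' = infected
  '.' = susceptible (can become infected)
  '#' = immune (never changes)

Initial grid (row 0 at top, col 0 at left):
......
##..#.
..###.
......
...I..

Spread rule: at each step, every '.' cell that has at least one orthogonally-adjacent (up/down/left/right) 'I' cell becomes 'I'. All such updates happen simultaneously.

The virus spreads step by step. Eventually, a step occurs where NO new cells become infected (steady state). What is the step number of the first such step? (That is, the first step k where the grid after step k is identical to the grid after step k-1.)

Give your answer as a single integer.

Answer: 12

Derivation:
Step 0 (initial): 1 infected
Step 1: +3 new -> 4 infected
Step 2: +4 new -> 8 infected
Step 3: +3 new -> 11 infected
Step 4: +3 new -> 14 infected
Step 5: +2 new -> 16 infected
Step 6: +1 new -> 17 infected
Step 7: +1 new -> 18 infected
Step 8: +1 new -> 19 infected
Step 9: +2 new -> 21 infected
Step 10: +2 new -> 23 infected
Step 11: +1 new -> 24 infected
Step 12: +0 new -> 24 infected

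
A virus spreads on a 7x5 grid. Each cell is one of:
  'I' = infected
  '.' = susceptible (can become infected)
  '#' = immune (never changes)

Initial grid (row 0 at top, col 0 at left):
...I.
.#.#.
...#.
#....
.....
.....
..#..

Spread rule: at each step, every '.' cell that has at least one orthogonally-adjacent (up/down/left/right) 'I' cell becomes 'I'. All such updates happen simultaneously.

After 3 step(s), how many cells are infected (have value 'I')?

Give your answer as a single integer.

Step 0 (initial): 1 infected
Step 1: +2 new -> 3 infected
Step 2: +3 new -> 6 infected
Step 3: +3 new -> 9 infected

Answer: 9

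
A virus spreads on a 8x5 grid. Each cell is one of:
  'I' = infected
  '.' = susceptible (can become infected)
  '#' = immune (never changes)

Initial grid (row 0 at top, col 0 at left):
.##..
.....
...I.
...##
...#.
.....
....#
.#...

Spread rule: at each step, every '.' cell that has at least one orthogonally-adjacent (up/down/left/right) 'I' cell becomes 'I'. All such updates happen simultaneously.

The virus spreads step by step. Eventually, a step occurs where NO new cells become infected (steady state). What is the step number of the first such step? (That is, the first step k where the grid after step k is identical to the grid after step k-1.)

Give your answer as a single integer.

Answer: 9

Derivation:
Step 0 (initial): 1 infected
Step 1: +3 new -> 4 infected
Step 2: +5 new -> 9 infected
Step 3: +5 new -> 14 infected
Step 4: +4 new -> 18 infected
Step 5: +5 new -> 23 infected
Step 6: +5 new -> 28 infected
Step 7: +3 new -> 31 infected
Step 8: +2 new -> 33 infected
Step 9: +0 new -> 33 infected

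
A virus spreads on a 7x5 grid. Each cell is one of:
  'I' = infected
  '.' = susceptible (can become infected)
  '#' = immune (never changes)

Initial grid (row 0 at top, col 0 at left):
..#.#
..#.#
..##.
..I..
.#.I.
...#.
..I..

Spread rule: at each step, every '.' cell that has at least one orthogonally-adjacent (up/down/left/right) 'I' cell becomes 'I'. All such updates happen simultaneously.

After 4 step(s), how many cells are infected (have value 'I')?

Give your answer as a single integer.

Answer: 24

Derivation:
Step 0 (initial): 3 infected
Step 1: +7 new -> 10 infected
Step 2: +7 new -> 17 infected
Step 3: +5 new -> 22 infected
Step 4: +2 new -> 24 infected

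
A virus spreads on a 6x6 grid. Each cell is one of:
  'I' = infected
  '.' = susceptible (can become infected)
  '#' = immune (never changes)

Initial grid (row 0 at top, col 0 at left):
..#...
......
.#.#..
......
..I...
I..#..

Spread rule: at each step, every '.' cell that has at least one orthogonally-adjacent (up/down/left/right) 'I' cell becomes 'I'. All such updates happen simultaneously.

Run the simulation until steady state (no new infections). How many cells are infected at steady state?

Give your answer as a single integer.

Step 0 (initial): 2 infected
Step 1: +6 new -> 8 infected
Step 2: +5 new -> 13 infected
Step 3: +5 new -> 18 infected
Step 4: +6 new -> 24 infected
Step 5: +5 new -> 29 infected
Step 6: +2 new -> 31 infected
Step 7: +1 new -> 32 infected
Step 8: +0 new -> 32 infected

Answer: 32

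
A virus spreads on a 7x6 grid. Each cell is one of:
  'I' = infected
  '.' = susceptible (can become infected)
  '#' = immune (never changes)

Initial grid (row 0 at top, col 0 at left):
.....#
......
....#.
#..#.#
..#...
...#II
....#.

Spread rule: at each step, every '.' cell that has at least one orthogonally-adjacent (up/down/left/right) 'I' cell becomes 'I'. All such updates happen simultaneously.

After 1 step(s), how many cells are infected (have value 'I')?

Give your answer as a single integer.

Answer: 5

Derivation:
Step 0 (initial): 2 infected
Step 1: +3 new -> 5 infected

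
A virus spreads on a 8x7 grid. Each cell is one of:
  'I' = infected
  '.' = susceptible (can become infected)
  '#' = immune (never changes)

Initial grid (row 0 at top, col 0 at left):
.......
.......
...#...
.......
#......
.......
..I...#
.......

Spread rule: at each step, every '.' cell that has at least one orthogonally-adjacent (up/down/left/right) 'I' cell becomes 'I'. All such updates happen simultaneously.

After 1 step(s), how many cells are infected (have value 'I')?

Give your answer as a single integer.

Answer: 5

Derivation:
Step 0 (initial): 1 infected
Step 1: +4 new -> 5 infected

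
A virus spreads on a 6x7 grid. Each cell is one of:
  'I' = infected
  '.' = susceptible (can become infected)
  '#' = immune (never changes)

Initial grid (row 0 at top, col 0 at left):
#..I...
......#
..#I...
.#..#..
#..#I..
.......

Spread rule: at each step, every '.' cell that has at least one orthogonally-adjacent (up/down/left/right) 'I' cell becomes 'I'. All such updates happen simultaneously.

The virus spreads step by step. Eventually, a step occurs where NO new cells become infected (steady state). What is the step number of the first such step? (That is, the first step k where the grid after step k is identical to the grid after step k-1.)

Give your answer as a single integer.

Step 0 (initial): 3 infected
Step 1: +7 new -> 10 infected
Step 2: +10 new -> 20 infected
Step 3: +8 new -> 28 infected
Step 4: +4 new -> 32 infected
Step 5: +2 new -> 34 infected
Step 6: +1 new -> 35 infected
Step 7: +0 new -> 35 infected

Answer: 7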